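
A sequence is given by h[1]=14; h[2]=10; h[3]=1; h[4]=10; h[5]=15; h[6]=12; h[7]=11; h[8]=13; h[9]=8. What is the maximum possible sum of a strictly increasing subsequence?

Let S[i] be the best sum of a strictly increasing subsequence ending at i:
i:      1  2  3  4  5  6  7  8  9
h[i]:  14 10  1 10 15 12 11 13  8
S:     14 10  1 11 29 23 22 36  9
Maximum is 36 (e.g. 1 + 10 + 12 + 13).

36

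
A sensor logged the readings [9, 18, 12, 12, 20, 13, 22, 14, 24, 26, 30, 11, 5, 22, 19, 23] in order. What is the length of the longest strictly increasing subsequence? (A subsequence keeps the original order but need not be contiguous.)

Let dp[i] be the length of the longest such subsequence ending at index i:
i:      1  2  3  4  5  6  7  8  9 10 11 12 13 14 15 16
a[i]:   9 18 12 12 20 13 22 14 24 26 30 11  5 22 19 23
dp:     1  2  2  2  3  3  4  4  5  6  7  2  1  5  5  6
Maximum dp value is 7.

7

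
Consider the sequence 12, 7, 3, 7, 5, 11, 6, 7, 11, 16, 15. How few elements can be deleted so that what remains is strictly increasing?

Fewest deletions = n − (longest strictly increasing subsequence).
i:      1  2  3  4  5  6  7  8  9 10 11
a[i]:  12  7  3  7  5 11  6  7 11 16 15
dp:     1  1  1  2  2  3  3  4  5  6  6
max dp = 6, so deletions = 11 − 6 = 5.

5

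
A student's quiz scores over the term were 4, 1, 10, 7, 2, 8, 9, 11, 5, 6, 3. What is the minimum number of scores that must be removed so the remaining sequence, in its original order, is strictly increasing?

Fewest deletions = n − (longest strictly increasing subsequence).
i:      1  2  3  4  5  6  7  8  9 10 11
a[i]:   4  1 10  7  2  8  9 11  5  6  3
dp:     1  1  2  2  2  3  4  5  3  4  3
max dp = 5, so deletions = 11 − 5 = 6.

6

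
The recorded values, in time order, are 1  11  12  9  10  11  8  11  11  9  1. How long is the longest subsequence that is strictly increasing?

4

Track the smallest tail for each achievable length (strict):
1 → extends → [1]
11 → extends → [1, 11]
12 → extends → [1, 11, 12]
9 → replaces 11 → [1, 9, 12]
10 → replaces 12 → [1, 9, 10]
11 → extends → [1, 9, 10, 11]
8 → replaces 9 → [1, 8, 10, 11]
11 → already a tail → [1, 8, 10, 11]
11 → already a tail → [1, 8, 10, 11]
9 → replaces 10 → [1, 8, 9, 11]
1 → already a tail → [1, 8, 9, 11]
Four tails, so the longest strictly increasing subsequence has length 4 (e.g. 1, 9, 10, 11).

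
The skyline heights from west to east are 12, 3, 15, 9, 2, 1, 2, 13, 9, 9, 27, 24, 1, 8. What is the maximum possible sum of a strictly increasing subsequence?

54

Let S[i] be the best sum of a strictly increasing subsequence ending at i:
i:      1  2  3  4  5  6  7  8  9 10 11 12 13 14
a[i]:  12  3 15  9  2  1  2 13  9  9 27 24  1  8
S:     12  3 27 12  2  1  3 25 12 12 54 51  1 11
Maximum is 54 (e.g. 12 + 15 + 27).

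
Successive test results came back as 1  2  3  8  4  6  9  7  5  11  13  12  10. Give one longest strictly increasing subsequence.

Patience tails give the LIS length; then backtrack through the dp parents:
1 → extends → [1]
2 → extends → [1, 2]
3 → extends → [1, 2, 3]
8 → extends → [1, 2, 3, 8]
4 → replaces 8 → [1, 2, 3, 4]
6 → extends → [1, 2, 3, 4, 6]
9 → extends → [1, 2, 3, 4, 6, 9]
7 → replaces 9 → [1, 2, 3, 4, 6, 7]
5 → replaces 6 → [1, 2, 3, 4, 5, 7]
11 → extends → [1, 2, 3, 4, 5, 7, 11]
13 → extends → [1, 2, 3, 4, 5, 7, 11, 13]
12 → replaces 13 → [1, 2, 3, 4, 5, 7, 11, 12]
10 → replaces 11 → [1, 2, 3, 4, 5, 7, 10, 12]
Length 8; one witness is 1, 2, 3, 4, 6, 9, 11, 13.

1, 2, 3, 4, 6, 9, 11, 13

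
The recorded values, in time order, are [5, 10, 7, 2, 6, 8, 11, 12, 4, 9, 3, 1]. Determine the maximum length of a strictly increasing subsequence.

5

Let dp[i] be the length of the longest such subsequence ending at index i:
i:      1  2  3  4  5  6  7  8  9 10 11 12
a[i]:   5 10  7  2  6  8 11 12  4  9  3  1
dp:     1  2  2  1  2  3  4  5  2  4  2  1
Maximum dp value is 5.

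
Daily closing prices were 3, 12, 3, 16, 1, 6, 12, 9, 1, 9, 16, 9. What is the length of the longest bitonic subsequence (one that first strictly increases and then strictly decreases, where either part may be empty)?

6

inc[i] = longest strictly increasing subsequence ending at i; dec[i] = longest strictly decreasing subsequence starting at i:
i:      1  2  3  4  5  6  7  8  9 10 11 12
a[i]:   3 12  3 16  1  6 12  9  1  9 16  9
inc:    1  2  1  3  1  2  3  3  1  3  4  3
dec:    2  3  2  4  1  2  3  2  1  1  2  1
Best peak at i=4 (value 16): inc=3, dec=4, length 3+4−1 = 6.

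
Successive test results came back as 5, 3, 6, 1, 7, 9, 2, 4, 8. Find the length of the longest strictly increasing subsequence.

Let dp[i] be the length of the longest such subsequence ending at index i:
i:     1 2 3 4 5 6 7 8 9
a[i]:  5 3 6 1 7 9 2 4 8
dp:    1 1 2 1 3 4 2 3 4
Maximum dp value is 4.

4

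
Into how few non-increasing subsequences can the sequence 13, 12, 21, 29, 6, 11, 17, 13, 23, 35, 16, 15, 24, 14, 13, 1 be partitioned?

5

Place each on the leftmost legal pile:
13 → new pile 1 (tops now [13])
12 → pile 1 (tops now [12])
21 → new pile 2 (tops now [12, 21])
29 → new pile 3 (tops now [12, 21, 29])
6 → pile 1 (tops now [6, 21, 29])
11 → pile 2 (tops now [6, 11, 29])
17 → pile 3 (tops now [6, 11, 17])
13 → pile 3 (tops now [6, 11, 13])
23 → new pile 4 (tops now [6, 11, 13, 23])
35 → new pile 5 (tops now [6, 11, 13, 23, 35])
16 → pile 4 (tops now [6, 11, 13, 16, 35])
15 → pile 4 (tops now [6, 11, 13, 15, 35])
24 → pile 5 (tops now [6, 11, 13, 15, 24])
14 → pile 4 (tops now [6, 11, 13, 14, 24])
13 → pile 3 (tops now [6, 11, 13, 14, 24])
1 → pile 1 (tops now [1, 11, 13, 14, 24])
Five piles.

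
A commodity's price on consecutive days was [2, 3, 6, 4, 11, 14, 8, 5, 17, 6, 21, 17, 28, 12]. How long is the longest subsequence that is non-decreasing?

8

Let dp[i] be the length of the longest such subsequence ending at index i:
i:      1  2  3  4  5  6  7  8  9 10 11 12 13 14
a[i]:   2  3  6  4 11 14  8  5 17  6 21 17 28 12
dp:     1  2  3  3  4  5  4  4  6  5  7  7  8  6
Maximum dp value is 8.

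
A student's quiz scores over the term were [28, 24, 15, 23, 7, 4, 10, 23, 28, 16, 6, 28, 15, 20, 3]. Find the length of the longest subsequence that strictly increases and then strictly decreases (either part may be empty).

inc[i] = longest strictly increasing subsequence ending at i; dec[i] = longest strictly decreasing subsequence starting at i:
i:      1  2  3  4  5  6  7  8  9 10 11 12 13 14 15
a[i]:  28 24 15 23  7  4 10 23 28 16  6 28 15 20  3
inc:    1  1  1  2  1  1  2  3  4  3  2  4  3  4  1
dec:    6  5  4  4  3  2  3  4  4  3  2  3  2  2  1
Best peak at i=9 (value 28): inc=4, dec=4, length 4+4−1 = 7.

7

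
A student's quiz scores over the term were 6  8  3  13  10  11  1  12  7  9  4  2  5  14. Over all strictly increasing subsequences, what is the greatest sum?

61

Let S[i] be the best sum of a strictly increasing subsequence ending at i:
i:      1  2  3  4  5  6  7  8  9 10 11 12 13 14
a[i]:   6  8  3 13 10 11  1 12  7  9  4  2  5 14
S:      6 14  3 27 24 35  1 47 13 23  7  3 12 61
Maximum is 61 (e.g. 6 + 8 + 10 + 11 + 12 + 14).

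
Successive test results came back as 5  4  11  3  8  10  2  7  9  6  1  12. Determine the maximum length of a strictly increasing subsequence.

Let dp[i] be the length of the longest such subsequence ending at index i:
i:      1  2  3  4  5  6  7  8  9 10 11 12
a[i]:   5  4 11  3  8 10  2  7  9  6  1 12
dp:     1  1  2  1  2  3  1  2  3  2  1  4
Maximum dp value is 4.

4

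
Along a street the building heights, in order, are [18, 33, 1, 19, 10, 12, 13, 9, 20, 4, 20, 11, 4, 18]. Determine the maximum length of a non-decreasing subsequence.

6

Track the smallest tail for each achievable length (allowing ties):
18 → extends → [18]
33 → extends → [18, 33]
1 → replaces 18 → [1, 33]
19 → replaces 33 → [1, 19]
10 → replaces 19 → [1, 10]
12 → extends → [1, 10, 12]
13 → extends → [1, 10, 12, 13]
9 → replaces 10 → [1, 9, 12, 13]
20 → extends → [1, 9, 12, 13, 20]
4 → replaces 9 → [1, 4, 12, 13, 20]
20 → extends → [1, 4, 12, 13, 20, 20]
11 → replaces 12 → [1, 4, 11, 13, 20, 20]
4 → replaces 11 → [1, 4, 4, 13, 20, 20]
18 → replaces 20 → [1, 4, 4, 13, 18, 20]
Six tails, so the longest non-decreasing subsequence has length 6 (e.g. 1, 10, 12, 13, 20, 20).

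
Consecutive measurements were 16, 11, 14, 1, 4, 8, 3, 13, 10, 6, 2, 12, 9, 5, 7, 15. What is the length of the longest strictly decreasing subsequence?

6

Let dp[i] be the longest strictly decreasing subsequence ending at i:
i:      1  2  3  4  5  6  7  8  9 10 11 12 13 14 15 16
a[i]:  16 11 14  1  4  8  3 13 10  6  2 12  9  5  7 15
dp:     1  2  2  3  3  3  4  3  4  5  6  4  5  6  6  2
Maximum is 6.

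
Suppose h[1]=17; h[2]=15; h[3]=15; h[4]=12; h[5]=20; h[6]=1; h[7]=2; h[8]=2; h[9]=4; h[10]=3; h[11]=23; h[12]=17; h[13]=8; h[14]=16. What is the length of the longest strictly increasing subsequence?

5

Let dp[i] be the length of the longest such subsequence ending at index i:
i:      1  2  3  4  5  6  7  8  9 10 11 12 13 14
h[i]:  17 15 15 12 20  1  2  2  4  3 23 17  8 16
dp:     1  1  1  1  2  1  2  2  3  3  4  4  4  5
Maximum dp value is 5.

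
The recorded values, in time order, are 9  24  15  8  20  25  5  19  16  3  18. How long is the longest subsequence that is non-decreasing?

4

Track the smallest tail for each achievable length (allowing ties):
9 → extends → [9]
24 → extends → [9, 24]
15 → replaces 24 → [9, 15]
8 → replaces 9 → [8, 15]
20 → extends → [8, 15, 20]
25 → extends → [8, 15, 20, 25]
5 → replaces 8 → [5, 15, 20, 25]
19 → replaces 20 → [5, 15, 19, 25]
16 → replaces 19 → [5, 15, 16, 25]
3 → replaces 5 → [3, 15, 16, 25]
18 → replaces 25 → [3, 15, 16, 18]
Four tails, so the longest non-decreasing subsequence has length 4 (e.g. 9, 15, 20, 25).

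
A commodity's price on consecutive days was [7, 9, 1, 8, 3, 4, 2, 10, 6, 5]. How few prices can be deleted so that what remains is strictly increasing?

Fewest deletions = n − (longest strictly increasing subsequence).
Patience tails:
7 → extends → [7]
9 → extends → [7, 9]
1 → replaces 7 → [1, 9]
8 → replaces 9 → [1, 8]
3 → replaces 8 → [1, 3]
4 → extends → [1, 3, 4]
2 → replaces 3 → [1, 2, 4]
10 → extends → [1, 2, 4, 10]
6 → replaces 10 → [1, 2, 4, 6]
5 → replaces 6 → [1, 2, 4, 5]
Longest strictly increasing subsequence has length 4, so deletions = 10 − 4 = 6.

6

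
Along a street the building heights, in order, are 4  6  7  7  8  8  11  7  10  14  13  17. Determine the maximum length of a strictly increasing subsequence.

7

Track the smallest tail for each achievable length (strict):
4 → extends → [4]
6 → extends → [4, 6]
7 → extends → [4, 6, 7]
7 → already a tail → [4, 6, 7]
8 → extends → [4, 6, 7, 8]
8 → already a tail → [4, 6, 7, 8]
11 → extends → [4, 6, 7, 8, 11]
7 → already a tail → [4, 6, 7, 8, 11]
10 → replaces 11 → [4, 6, 7, 8, 10]
14 → extends → [4, 6, 7, 8, 10, 14]
13 → replaces 14 → [4, 6, 7, 8, 10, 13]
17 → extends → [4, 6, 7, 8, 10, 13, 17]
Seven tails, so the longest strictly increasing subsequence has length 7 (e.g. 4, 6, 7, 8, 11, 14, 17).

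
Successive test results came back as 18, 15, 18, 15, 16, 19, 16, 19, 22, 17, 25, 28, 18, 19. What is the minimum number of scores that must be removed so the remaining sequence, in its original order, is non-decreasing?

Fewest deletions = n − (longest non-decreasing subsequence).
Patience tails:
18 → extends → [18]
15 → replaces 18 → [15]
18 → extends → [15, 18]
15 → replaces 18 → [15, 15]
16 → extends → [15, 15, 16]
19 → extends → [15, 15, 16, 19]
16 → replaces 19 → [15, 15, 16, 16]
19 → extends → [15, 15, 16, 16, 19]
22 → extends → [15, 15, 16, 16, 19, 22]
17 → replaces 19 → [15, 15, 16, 16, 17, 22]
25 → extends → [15, 15, 16, 16, 17, 22, 25]
28 → extends → [15, 15, 16, 16, 17, 22, 25, 28]
18 → replaces 22 → [15, 15, 16, 16, 17, 18, 25, 28]
19 → replaces 25 → [15, 15, 16, 16, 17, 18, 19, 28]
Longest non-decreasing subsequence has length 8, so deletions = 14 − 8 = 6.

6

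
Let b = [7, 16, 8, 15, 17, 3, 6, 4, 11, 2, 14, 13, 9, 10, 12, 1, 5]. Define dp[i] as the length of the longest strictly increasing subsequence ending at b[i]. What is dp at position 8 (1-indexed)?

dp[i] = 1 + max{dp[j] : j<i, b[j]<b[i]} (or 1 if no such j):
i:      1  2  3  4  5  6  7  8  9 10 11 12 13 14 15 16 17
b[i]:   7 16  8 15 17  3  6  4 11  2 14 13  9 10 12  1  5
dp:     1  2  2  3  4  1  2  2  3  1  4  4  3  4  5  1  3
At index 8 the value is 2.

2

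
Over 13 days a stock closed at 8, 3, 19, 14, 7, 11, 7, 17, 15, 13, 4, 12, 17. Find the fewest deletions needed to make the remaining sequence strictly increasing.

Fewest deletions = n − (longest strictly increasing subsequence).
Patience tails:
8 → extends → [8]
3 → replaces 8 → [3]
19 → extends → [3, 19]
14 → replaces 19 → [3, 14]
7 → replaces 14 → [3, 7]
11 → extends → [3, 7, 11]
7 → already a tail → [3, 7, 11]
17 → extends → [3, 7, 11, 17]
15 → replaces 17 → [3, 7, 11, 15]
13 → replaces 15 → [3, 7, 11, 13]
4 → replaces 7 → [3, 4, 11, 13]
12 → replaces 13 → [3, 4, 11, 12]
17 → extends → [3, 4, 11, 12, 17]
Longest strictly increasing subsequence has length 5, so deletions = 13 − 5 = 8.

8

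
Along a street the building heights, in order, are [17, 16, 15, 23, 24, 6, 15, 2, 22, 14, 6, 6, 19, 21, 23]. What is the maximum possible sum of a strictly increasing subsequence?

Let S[i] be the best sum of a strictly increasing subsequence ending at i:
i:      1  2  3  4  5  6  7  8  9 10 11 12 13 14 15
a[i]:  17 16 15 23 24  6 15  2 22 14  6  6 19 21 23
S:     17 16 15 40 64  6 21  2 43 20  8  8 40 61 84
Maximum is 84 (e.g. 6 + 15 + 19 + 21 + 23).

84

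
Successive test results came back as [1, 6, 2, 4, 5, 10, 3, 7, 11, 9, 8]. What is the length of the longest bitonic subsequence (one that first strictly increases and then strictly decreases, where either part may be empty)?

8

inc[i] = longest strictly increasing subsequence ending at i; dec[i] = longest strictly decreasing subsequence starting at i:
i:      1  2  3  4  5  6  7  8  9 10 11
a[i]:   1  6  2  4  5 10  3  7 11  9  8
inc:    1  2  2  3  4  5  3  5  6  6  6
dec:    1  3  1  2  2  3  1  1  3  2  1
Best peak at i=9 (value 11): inc=6, dec=3, length 6+3−1 = 8.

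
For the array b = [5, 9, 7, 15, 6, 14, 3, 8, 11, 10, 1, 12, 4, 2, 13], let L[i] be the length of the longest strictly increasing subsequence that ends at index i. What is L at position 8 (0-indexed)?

4

dp[i] = 1 + max{dp[j] : j<i, b[j]<b[i]} (or 1 if no such j):
i:      0  1  2  3  4  5  6  7  8  9 10 11 12 13 14
b[i]:   5  9  7 15  6 14  3  8 11 10  1 12  4  2 13
dp:     1  2  2  3  2  3  1  3  4  4  1  5  2  2  6
At index 8 the value is 4.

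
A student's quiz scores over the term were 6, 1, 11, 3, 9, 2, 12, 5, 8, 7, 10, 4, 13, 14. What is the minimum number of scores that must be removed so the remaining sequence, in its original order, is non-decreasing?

7

Fewest deletions = n − (longest non-decreasing subsequence).
i:      1  2  3  4  5  6  7  8  9 10 11 12 13 14
a[i]:   6  1 11  3  9  2 12  5  8  7 10  4 13 14
dp:     1  1  2  2  3  2  4  3  4  4  5  3  6  7
max dp = 7, so deletions = 14 − 7 = 7.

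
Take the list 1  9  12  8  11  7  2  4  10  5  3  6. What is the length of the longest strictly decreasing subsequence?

Negate each value so 'decreasing' becomes 'increasing', then run patience tails on the negated sequence:
-1 → extends → [-1]
-9 → replaces -1 → [-9]
-12 → replaces -9 → [-12]
-8 → extends → [-12, -8]
-11 → replaces -8 → [-12, -11]
-7 → extends → [-12, -11, -7]
-2 → extends → [-12, -11, -7, -2]
-4 → replaces -2 → [-12, -11, -7, -4]
-10 → replaces -7 → [-12, -11, -10, -4]
-5 → replaces -4 → [-12, -11, -10, -5]
-3 → extends → [-12, -11, -10, -5, -3]
-6 → replaces -5 → [-12, -11, -10, -6, -3]
Five tails, so the longest strictly decreasing subsequence of the original has length 5.

5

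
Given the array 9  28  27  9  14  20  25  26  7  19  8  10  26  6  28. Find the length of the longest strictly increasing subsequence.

Let dp[i] be the length of the longest such subsequence ending at index i:
i:      1  2  3  4  5  6  7  8  9 10 11 12 13 14 15
a[i]:   9 28 27  9 14 20 25 26  7 19  8 10 26  6 28
dp:     1  2  2  1  2  3  4  5  1  3  2  3  5  1  6
Maximum dp value is 6.

6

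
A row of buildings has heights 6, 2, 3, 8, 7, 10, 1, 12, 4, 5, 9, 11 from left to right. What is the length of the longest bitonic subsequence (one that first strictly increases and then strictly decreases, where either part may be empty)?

6

inc[i] = longest strictly increasing subsequence ending at i; dec[i] = longest strictly decreasing subsequence starting at i:
i:      1  2  3  4  5  6  7  8  9 10 11 12
a[i]:   6  2  3  8  7 10  1 12  4  5  9 11
inc:    1  1  2  3  3  4  1  5  3  4  5  6
dec:    3  2  2  3  2  2  1  2  1  1  1  1
Best peak at i=8 (value 12): inc=5, dec=2, length 5+2−1 = 6.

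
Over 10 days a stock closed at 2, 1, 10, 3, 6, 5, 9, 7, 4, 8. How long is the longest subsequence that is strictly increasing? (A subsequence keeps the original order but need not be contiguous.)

5

Track the smallest tail for each achievable length (strict):
2 → extends → [2]
1 → replaces 2 → [1]
10 → extends → [1, 10]
3 → replaces 10 → [1, 3]
6 → extends → [1, 3, 6]
5 → replaces 6 → [1, 3, 5]
9 → extends → [1, 3, 5, 9]
7 → replaces 9 → [1, 3, 5, 7]
4 → replaces 5 → [1, 3, 4, 7]
8 → extends → [1, 3, 4, 7, 8]
Five tails, so the longest strictly increasing subsequence has length 5 (e.g. 2, 3, 6, 7, 8).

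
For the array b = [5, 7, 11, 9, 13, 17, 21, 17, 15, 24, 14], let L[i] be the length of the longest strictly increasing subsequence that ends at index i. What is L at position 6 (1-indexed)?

dp[i] = 1 + max{dp[j] : j<i, b[j]<b[i]} (or 1 if no such j):
i:      1  2  3  4  5  6  7  8  9 10 11
b[i]:   5  7 11  9 13 17 21 17 15 24 14
dp:     1  2  3  3  4  5  6  5  5  7  5
At index 6 the value is 5.

5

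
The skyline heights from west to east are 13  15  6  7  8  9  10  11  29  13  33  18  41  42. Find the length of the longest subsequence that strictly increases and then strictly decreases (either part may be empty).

inc[i] = longest strictly increasing subsequence ending at i; dec[i] = longest strictly decreasing subsequence starting at i:
i:      1  2  3  4  5  6  7  8  9 10 11 12 13 14
a[i]:  13 15  6  7  8  9 10 11 29 13 33 18 41 42
inc:    1  2  1  2  3  4  5  6  7  7  8  8  9 10
dec:    2  2  1  1  1  1  1  1  2  1  2  1  1  1
Best peak at i=14 (value 42): inc=10, dec=1, length 10+1−1 = 10.

10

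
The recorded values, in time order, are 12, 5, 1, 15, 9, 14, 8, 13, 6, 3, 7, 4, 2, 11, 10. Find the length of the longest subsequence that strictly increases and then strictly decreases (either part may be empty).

inc[i] = longest strictly increasing subsequence ending at i; dec[i] = longest strictly decreasing subsequence starting at i:
i:      1  2  3  4  5  6  7  8  9 10 11 12 13 14 15
a[i]:  12  5  1 15  9 14  8 13  6  3  7  4  2 11 10
inc:    1  1  1  2  2  3  2  3  2  2  3  3  2  4  4
dec:    6  3  1  6  5  5  4  4  3  2  3  2  1  2  1
Best peak at i=4 (value 15): inc=2, dec=6, length 2+6−1 = 7.

7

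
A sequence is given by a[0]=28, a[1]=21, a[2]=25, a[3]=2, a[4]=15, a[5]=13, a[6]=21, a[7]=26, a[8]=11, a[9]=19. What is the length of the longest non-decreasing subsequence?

4

Track the smallest tail for each achievable length (allowing ties):
28 → extends → [28]
21 → replaces 28 → [21]
25 → extends → [21, 25]
2 → replaces 21 → [2, 25]
15 → replaces 25 → [2, 15]
13 → replaces 15 → [2, 13]
21 → extends → [2, 13, 21]
26 → extends → [2, 13, 21, 26]
11 → replaces 13 → [2, 11, 21, 26]
19 → replaces 21 → [2, 11, 19, 26]
Four tails, so the longest non-decreasing subsequence has length 4 (e.g. 2, 15, 21, 26).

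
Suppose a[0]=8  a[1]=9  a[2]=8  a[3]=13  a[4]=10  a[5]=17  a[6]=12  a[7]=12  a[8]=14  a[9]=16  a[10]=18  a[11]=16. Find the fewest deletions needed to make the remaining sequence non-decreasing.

Fewest deletions = n − (longest non-decreasing subsequence).
Patience tails:
8 → extends → [8]
9 → extends → [8, 9]
8 → replaces 9 → [8, 8]
13 → extends → [8, 8, 13]
10 → replaces 13 → [8, 8, 10]
17 → extends → [8, 8, 10, 17]
12 → replaces 17 → [8, 8, 10, 12]
12 → extends → [8, 8, 10, 12, 12]
14 → extends → [8, 8, 10, 12, 12, 14]
16 → extends → [8, 8, 10, 12, 12, 14, 16]
18 → extends → [8, 8, 10, 12, 12, 14, 16, 18]
16 → replaces 18 → [8, 8, 10, 12, 12, 14, 16, 16]
Longest non-decreasing subsequence has length 8, so deletions = 12 − 8 = 4.

4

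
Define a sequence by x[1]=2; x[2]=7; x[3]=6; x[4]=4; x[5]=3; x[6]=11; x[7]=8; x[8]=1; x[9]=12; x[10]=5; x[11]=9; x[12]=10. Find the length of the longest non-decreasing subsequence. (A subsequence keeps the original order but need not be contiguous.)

5

Let dp[i] be the length of the longest such subsequence ending at index i:
i:      1  2  3  4  5  6  7  8  9 10 11 12
x[i]:   2  7  6  4  3 11  8  1 12  5  9 10
dp:     1  2  2  2  2  3  3  1  4  3  4  5
Maximum dp value is 5.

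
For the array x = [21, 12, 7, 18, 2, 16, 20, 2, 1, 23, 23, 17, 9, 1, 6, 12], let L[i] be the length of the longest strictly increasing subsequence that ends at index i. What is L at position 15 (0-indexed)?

dp[i] = 1 + max{dp[j] : j<i, x[j]<x[i]} (or 1 if no such j):
i:      0  1  2  3  4  5  6  7  8  9 10 11 12 13 14 15
x[i]:  21 12  7 18  2 16 20  2  1 23 23 17  9  1  6 12
dp:     1  1  1  2  1  2  3  1  1  4  4  3  2  1  2  3
At index 15 the value is 3.

3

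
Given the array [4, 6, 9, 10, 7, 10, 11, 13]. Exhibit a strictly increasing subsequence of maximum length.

Patience tails give the LIS length; then backtrack through the dp parents:
4 → extends → [4]
6 → extends → [4, 6]
9 → extends → [4, 6, 9]
10 → extends → [4, 6, 9, 10]
7 → replaces 9 → [4, 6, 7, 10]
10 → already a tail → [4, 6, 7, 10]
11 → extends → [4, 6, 7, 10, 11]
13 → extends → [4, 6, 7, 10, 11, 13]
Length 6; one witness is 4, 6, 9, 10, 11, 13.

4, 6, 9, 10, 11, 13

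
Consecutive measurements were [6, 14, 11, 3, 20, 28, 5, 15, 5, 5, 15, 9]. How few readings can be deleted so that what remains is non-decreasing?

7

Fewest deletions = n − (longest non-decreasing subsequence).
Patience tails:
6 → extends → [6]
14 → extends → [6, 14]
11 → replaces 14 → [6, 11]
3 → replaces 6 → [3, 11]
20 → extends → [3, 11, 20]
28 → extends → [3, 11, 20, 28]
5 → replaces 11 → [3, 5, 20, 28]
15 → replaces 20 → [3, 5, 15, 28]
5 → replaces 15 → [3, 5, 5, 28]
5 → replaces 28 → [3, 5, 5, 5]
15 → extends → [3, 5, 5, 5, 15]
9 → replaces 15 → [3, 5, 5, 5, 9]
Longest non-decreasing subsequence has length 5, so deletions = 12 − 5 = 7.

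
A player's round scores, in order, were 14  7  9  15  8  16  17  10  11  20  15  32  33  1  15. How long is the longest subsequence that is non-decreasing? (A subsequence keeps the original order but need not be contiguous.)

8

Track the smallest tail for each achievable length (allowing ties):
14 → extends → [14]
7 → replaces 14 → [7]
9 → extends → [7, 9]
15 → extends → [7, 9, 15]
8 → replaces 9 → [7, 8, 15]
16 → extends → [7, 8, 15, 16]
17 → extends → [7, 8, 15, 16, 17]
10 → replaces 15 → [7, 8, 10, 16, 17]
11 → replaces 16 → [7, 8, 10, 11, 17]
20 → extends → [7, 8, 10, 11, 17, 20]
15 → replaces 17 → [7, 8, 10, 11, 15, 20]
32 → extends → [7, 8, 10, 11, 15, 20, 32]
33 → extends → [7, 8, 10, 11, 15, 20, 32, 33]
1 → replaces 7 → [1, 8, 10, 11, 15, 20, 32, 33]
15 → replaces 20 → [1, 8, 10, 11, 15, 15, 32, 33]
Eight tails, so the longest non-decreasing subsequence has length 8 (e.g. 7, 9, 15, 16, 17, 20, 32, 33).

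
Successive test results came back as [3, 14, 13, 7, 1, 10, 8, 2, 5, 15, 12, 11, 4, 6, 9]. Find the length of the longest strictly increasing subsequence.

5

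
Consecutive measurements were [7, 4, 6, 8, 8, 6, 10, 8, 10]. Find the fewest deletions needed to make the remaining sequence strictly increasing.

5

Fewest deletions = n − (longest strictly increasing subsequence).
Patience tails:
7 → extends → [7]
4 → replaces 7 → [4]
6 → extends → [4, 6]
8 → extends → [4, 6, 8]
8 → already a tail → [4, 6, 8]
6 → already a tail → [4, 6, 8]
10 → extends → [4, 6, 8, 10]
8 → already a tail → [4, 6, 8, 10]
10 → already a tail → [4, 6, 8, 10]
Longest strictly increasing subsequence has length 4, so deletions = 9 − 4 = 5.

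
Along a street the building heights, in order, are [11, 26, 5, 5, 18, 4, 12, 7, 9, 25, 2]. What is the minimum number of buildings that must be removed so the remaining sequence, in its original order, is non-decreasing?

6

Fewest deletions = n − (longest non-decreasing subsequence).
i:      1  2  3  4  5  6  7  8  9 10 11
a[i]:  11 26  5  5 18  4 12  7  9 25  2
dp:     1  2  1  2  3  1  3  3  4  5  1
max dp = 5, so deletions = 11 − 5 = 6.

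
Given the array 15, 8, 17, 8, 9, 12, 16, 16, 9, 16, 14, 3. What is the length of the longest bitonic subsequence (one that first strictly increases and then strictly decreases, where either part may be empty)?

inc[i] = longest strictly increasing subsequence ending at i; dec[i] = longest strictly decreasing subsequence starting at i:
i:      1  2  3  4  5  6  7  8  9 10 11 12
a[i]:  15  8 17  8  9 12 16 16  9 16 14  3
inc:    1  1  2  1  2  3  4  4  2  4  4  1
dec:    4  2  4  2  2  3  3  3  2  3  2  1
Best peak at i=7 (value 16): inc=4, dec=3, length 4+3−1 = 6.

6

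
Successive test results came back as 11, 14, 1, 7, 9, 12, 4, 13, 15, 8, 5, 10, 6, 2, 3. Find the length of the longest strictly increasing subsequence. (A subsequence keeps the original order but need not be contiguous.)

6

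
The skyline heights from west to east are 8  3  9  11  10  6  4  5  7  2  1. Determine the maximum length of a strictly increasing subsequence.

Let dp[i] be the length of the longest such subsequence ending at index i:
i:      1  2  3  4  5  6  7  8  9 10 11
a[i]:   8  3  9 11 10  6  4  5  7  2  1
dp:     1  1  2  3  3  2  2  3  4  1  1
Maximum dp value is 4.

4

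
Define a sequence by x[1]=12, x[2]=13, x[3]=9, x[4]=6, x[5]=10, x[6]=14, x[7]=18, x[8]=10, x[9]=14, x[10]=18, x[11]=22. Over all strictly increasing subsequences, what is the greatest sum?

Let S[i] be the best sum of a strictly increasing subsequence ending at i:
i:      1  2  3  4  5  6  7  8  9 10 11
x[i]:  12 13  9  6 10 14 18 10 14 18 22
S:     12 25  9  6 19 39 57 19 39 57 79
Maximum is 79 (e.g. 12 + 13 + 14 + 18 + 22).

79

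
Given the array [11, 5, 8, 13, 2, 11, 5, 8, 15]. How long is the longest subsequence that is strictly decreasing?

Let dp[i] be the longest strictly decreasing subsequence ending at i:
i:      1  2  3  4  5  6  7  8  9
a[i]:  11  5  8 13  2 11  5  8 15
dp:     1  2  2  1  3  2  3  3  1
Maximum is 3.

3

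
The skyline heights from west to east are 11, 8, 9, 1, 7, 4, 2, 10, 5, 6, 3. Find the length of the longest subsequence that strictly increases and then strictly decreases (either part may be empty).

inc[i] = longest strictly increasing subsequence ending at i; dec[i] = longest strictly decreasing subsequence starting at i:
i:      1  2  3  4  5  6  7  8  9 10 11
a[i]:  11  8  9  1  7  4  2 10  5  6  3
inc:    1  1  2  1  2  2  2  3  3  4  3
dec:    5  4  4  1  3  2  1  3  2  2  1
Best peak at i=1 (value 11): inc=1, dec=5, length 1+5−1 = 5.

5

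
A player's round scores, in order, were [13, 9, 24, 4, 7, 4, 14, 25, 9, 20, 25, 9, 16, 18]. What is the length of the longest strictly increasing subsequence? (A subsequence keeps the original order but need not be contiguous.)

5

Track the smallest tail for each achievable length (strict):
13 → extends → [13]
9 → replaces 13 → [9]
24 → extends → [9, 24]
4 → replaces 9 → [4, 24]
7 → replaces 24 → [4, 7]
4 → already a tail → [4, 7]
14 → extends → [4, 7, 14]
25 → extends → [4, 7, 14, 25]
9 → replaces 14 → [4, 7, 9, 25]
20 → replaces 25 → [4, 7, 9, 20]
25 → extends → [4, 7, 9, 20, 25]
9 → already a tail → [4, 7, 9, 20, 25]
16 → replaces 20 → [4, 7, 9, 16, 25]
18 → replaces 25 → [4, 7, 9, 16, 18]
Five tails, so the longest strictly increasing subsequence has length 5 (e.g. 4, 7, 14, 20, 25).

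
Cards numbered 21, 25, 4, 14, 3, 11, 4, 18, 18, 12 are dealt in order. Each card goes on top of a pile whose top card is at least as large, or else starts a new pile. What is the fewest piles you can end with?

3

The minimum number of non-increasing subsequences covering a sequence equals the length of its longest strictly increasing subsequence.
LIS length is 3 (e.g. 4, 14, 18), so 3 piles are needed.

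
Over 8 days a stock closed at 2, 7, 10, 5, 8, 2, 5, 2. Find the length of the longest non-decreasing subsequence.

3

Let dp[i] be the length of the longest such subsequence ending at index i:
i:      1  2  3  4  5  6  7  8
a[i]:   2  7 10  5  8  2  5  2
dp:     1  2  3  2  3  2  3  3
Maximum dp value is 3.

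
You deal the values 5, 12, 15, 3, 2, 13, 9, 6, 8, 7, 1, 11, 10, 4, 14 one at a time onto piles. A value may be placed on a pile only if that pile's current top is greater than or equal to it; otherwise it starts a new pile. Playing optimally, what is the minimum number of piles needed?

Place each on the leftmost legal pile:
5 → new pile 1 (tops now [5])
12 → new pile 2 (tops now [5, 12])
15 → new pile 3 (tops now [5, 12, 15])
3 → pile 1 (tops now [3, 12, 15])
2 → pile 1 (tops now [2, 12, 15])
13 → pile 3 (tops now [2, 12, 13])
9 → pile 2 (tops now [2, 9, 13])
6 → pile 2 (tops now [2, 6, 13])
8 → pile 3 (tops now [2, 6, 8])
7 → pile 3 (tops now [2, 6, 7])
1 → pile 1 (tops now [1, 6, 7])
11 → new pile 4 (tops now [1, 6, 7, 11])
10 → pile 4 (tops now [1, 6, 7, 10])
4 → pile 2 (tops now [1, 4, 7, 10])
14 → new pile 5 (tops now [1, 4, 7, 10, 14])
Five piles.

5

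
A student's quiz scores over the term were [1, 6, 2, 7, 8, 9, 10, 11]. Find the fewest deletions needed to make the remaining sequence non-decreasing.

1

Fewest deletions = n − (longest non-decreasing subsequence).
i:      1  2  3  4  5  6  7  8
a[i]:   1  6  2  7  8  9 10 11
dp:     1  2  2  3  4  5  6  7
max dp = 7, so deletions = 8 − 7 = 1.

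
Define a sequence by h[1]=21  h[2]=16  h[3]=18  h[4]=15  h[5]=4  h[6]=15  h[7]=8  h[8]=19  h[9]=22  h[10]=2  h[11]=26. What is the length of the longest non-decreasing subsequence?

5

Track the smallest tail for each achievable length (allowing ties):
21 → extends → [21]
16 → replaces 21 → [16]
18 → extends → [16, 18]
15 → replaces 16 → [15, 18]
4 → replaces 15 → [4, 18]
15 → replaces 18 → [4, 15]
8 → replaces 15 → [4, 8]
19 → extends → [4, 8, 19]
22 → extends → [4, 8, 19, 22]
2 → replaces 4 → [2, 8, 19, 22]
26 → extends → [2, 8, 19, 22, 26]
Five tails, so the longest non-decreasing subsequence has length 5 (e.g. 16, 18, 19, 22, 26).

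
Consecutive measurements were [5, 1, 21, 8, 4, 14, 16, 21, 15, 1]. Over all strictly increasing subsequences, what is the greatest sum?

Let S[i] be the best sum of a strictly increasing subsequence ending at i:
i:      1  2  3  4  5  6  7  8  9 10
a[i]:   5  1 21  8  4 14 16 21 15  1
S:      5  1 26 13  5 27 43 64 42  1
Maximum is 64 (e.g. 5 + 8 + 14 + 16 + 21).

64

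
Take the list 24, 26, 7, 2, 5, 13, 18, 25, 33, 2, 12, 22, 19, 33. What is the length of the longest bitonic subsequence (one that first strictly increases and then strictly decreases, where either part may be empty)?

8

inc[i] = longest strictly increasing subsequence ending at i; dec[i] = longest strictly decreasing subsequence starting at i:
i:      1  2  3  4  5  6  7  8  9 10 11 12 13 14
a[i]:  24 26  7  2  5 13 18 25 33  2 12 22 19 33
inc:    1  2  1  1  2  3  4  5  6  1  3  5  5  6
dec:    4  4  3  1  2  2  2  3  3  1  1  2  1  1
Best peak at i=9 (value 33): inc=6, dec=3, length 6+3−1 = 8.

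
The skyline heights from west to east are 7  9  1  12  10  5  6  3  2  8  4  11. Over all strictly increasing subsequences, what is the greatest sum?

37

Let S[i] be the best sum of a strictly increasing subsequence ending at i:
i:      1  2  3  4  5  6  7  8  9 10 11 12
a[i]:   7  9  1 12 10  5  6  3  2  8  4 11
S:      7 16  1 28 26  6 12  4  3 20  8 37
Maximum is 37 (e.g. 7 + 9 + 10 + 11).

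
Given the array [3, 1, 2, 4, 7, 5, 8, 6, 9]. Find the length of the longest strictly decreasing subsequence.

Negate each value so 'decreasing' becomes 'increasing', then run patience tails on the negated sequence:
-3 → extends → [-3]
-1 → extends → [-3, -1]
-2 → replaces -1 → [-3, -2]
-4 → replaces -3 → [-4, -2]
-7 → replaces -4 → [-7, -2]
-5 → replaces -2 → [-7, -5]
-8 → replaces -7 → [-8, -5]
-6 → replaces -5 → [-8, -6]
-9 → replaces -8 → [-9, -6]
Two tails, so the longest strictly decreasing subsequence of the original has length 2.

2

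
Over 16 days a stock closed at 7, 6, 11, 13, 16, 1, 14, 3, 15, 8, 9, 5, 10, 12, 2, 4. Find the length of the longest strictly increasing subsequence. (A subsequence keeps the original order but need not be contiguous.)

6

Let dp[i] be the length of the longest such subsequence ending at index i:
i:      1  2  3  4  5  6  7  8  9 10 11 12 13 14 15 16
a[i]:   7  6 11 13 16  1 14  3 15  8  9  5 10 12  2  4
dp:     1  1  2  3  4  1  4  2  5  3  4  3  5  6  2  3
Maximum dp value is 6.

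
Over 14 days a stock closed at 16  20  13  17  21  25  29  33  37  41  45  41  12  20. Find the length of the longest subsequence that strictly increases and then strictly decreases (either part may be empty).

11

inc[i] = longest strictly increasing subsequence ending at i; dec[i] = longest strictly decreasing subsequence starting at i:
i:      1  2  3  4  5  6  7  8  9 10 11 12 13 14
a[i]:  16 20 13 17 21 25 29 33 37 41 45 41 12 20
inc:    1  2  1  2  3  4  5  6  7  8  9  8  1  3
dec:    3  3  2  2  2  2  2  2  2  2  3  2  1  1
Best peak at i=11 (value 45): inc=9, dec=3, length 9+3−1 = 11.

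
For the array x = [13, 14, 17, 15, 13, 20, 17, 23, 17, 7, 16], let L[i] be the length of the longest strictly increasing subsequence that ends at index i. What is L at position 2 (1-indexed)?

2

dp[i] = 1 + max{dp[j] : j<i, x[j]<x[i]} (or 1 if no such j):
i:      1  2  3  4  5  6  7  8  9 10 11
x[i]:  13 14 17 15 13 20 17 23 17  7 16
dp:     1  2  3  3  1  4  4  5  4  1  4
At index 2 the value is 2.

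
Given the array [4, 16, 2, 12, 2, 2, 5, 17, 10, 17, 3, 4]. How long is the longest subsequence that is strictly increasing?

4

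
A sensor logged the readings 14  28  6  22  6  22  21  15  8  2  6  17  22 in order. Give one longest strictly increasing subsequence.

14, 15, 17, 22

Patience tails give the LIS length; then backtrack through the dp parents:
14 → extends → [14]
28 → extends → [14, 28]
6 → replaces 14 → [6, 28]
22 → replaces 28 → [6, 22]
6 → already a tail → [6, 22]
22 → already a tail → [6, 22]
21 → replaces 22 → [6, 21]
15 → replaces 21 → [6, 15]
8 → replaces 15 → [6, 8]
2 → replaces 6 → [2, 8]
6 → replaces 8 → [2, 6]
17 → extends → [2, 6, 17]
22 → extends → [2, 6, 17, 22]
Length 4; one witness is 14, 15, 17, 22.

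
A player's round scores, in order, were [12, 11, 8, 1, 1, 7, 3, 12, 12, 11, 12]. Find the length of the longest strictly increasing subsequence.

Track the smallest tail for each achievable length (strict):
12 → extends → [12]
11 → replaces 12 → [11]
8 → replaces 11 → [8]
1 → replaces 8 → [1]
1 → already a tail → [1]
7 → extends → [1, 7]
3 → replaces 7 → [1, 3]
12 → extends → [1, 3, 12]
12 → already a tail → [1, 3, 12]
11 → replaces 12 → [1, 3, 11]
12 → extends → [1, 3, 11, 12]
Four tails, so the longest strictly increasing subsequence has length 4 (e.g. 1, 7, 11, 12).

4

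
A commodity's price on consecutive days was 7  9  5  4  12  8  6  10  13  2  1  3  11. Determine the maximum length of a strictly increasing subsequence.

Let dp[i] be the length of the longest such subsequence ending at index i:
i:      1  2  3  4  5  6  7  8  9 10 11 12 13
a[i]:   7  9  5  4 12  8  6 10 13  2  1  3 11
dp:     1  2  1  1  3  2  2  3  4  1  1  2  4
Maximum dp value is 4.

4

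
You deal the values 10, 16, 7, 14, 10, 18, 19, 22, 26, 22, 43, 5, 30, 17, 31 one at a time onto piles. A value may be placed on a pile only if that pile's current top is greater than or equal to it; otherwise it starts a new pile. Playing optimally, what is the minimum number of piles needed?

The minimum number of non-increasing subsequences covering a sequence equals the length of its longest strictly increasing subsequence.
LIS length is 8 (e.g. 10, 16, 18, 19, 22, 26, 30, 31), so 8 piles are needed.

8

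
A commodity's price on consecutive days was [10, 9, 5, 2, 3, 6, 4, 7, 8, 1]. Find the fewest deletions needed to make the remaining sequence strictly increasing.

Fewest deletions = n − (longest strictly increasing subsequence).
i:      1  2  3  4  5  6  7  8  9 10
a[i]:  10  9  5  2  3  6  4  7  8  1
dp:     1  1  1  1  2  3  3  4  5  1
max dp = 5, so deletions = 10 − 5 = 5.

5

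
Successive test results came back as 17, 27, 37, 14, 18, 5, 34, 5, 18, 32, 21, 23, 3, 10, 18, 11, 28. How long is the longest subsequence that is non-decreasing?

6

Track the smallest tail for each achievable length (allowing ties):
17 → extends → [17]
27 → extends → [17, 27]
37 → extends → [17, 27, 37]
14 → replaces 17 → [14, 27, 37]
18 → replaces 27 → [14, 18, 37]
5 → replaces 14 → [5, 18, 37]
34 → replaces 37 → [5, 18, 34]
5 → replaces 18 → [5, 5, 34]
18 → replaces 34 → [5, 5, 18]
32 → extends → [5, 5, 18, 32]
21 → replaces 32 → [5, 5, 18, 21]
23 → extends → [5, 5, 18, 21, 23]
3 → replaces 5 → [3, 5, 18, 21, 23]
10 → replaces 18 → [3, 5, 10, 21, 23]
18 → replaces 21 → [3, 5, 10, 18, 23]
11 → replaces 18 → [3, 5, 10, 11, 23]
28 → extends → [3, 5, 10, 11, 23, 28]
Six tails, so the longest non-decreasing subsequence has length 6 (e.g. 17, 18, 18, 21, 23, 28).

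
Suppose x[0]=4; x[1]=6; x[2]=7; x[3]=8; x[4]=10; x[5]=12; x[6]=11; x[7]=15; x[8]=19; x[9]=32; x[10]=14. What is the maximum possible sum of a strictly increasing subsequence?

113

Let S[i] be the best sum of a strictly increasing subsequence ending at i:
i:       0   1   2   3   4   5   6   7   8   9  10
x[i]:    4   6   7   8  10  12  11  15  19  32  14
S:       4  10  17  25  35  47  46  62  81 113  61
Maximum is 113 (e.g. 4 + 6 + 7 + 8 + 10 + 12 + 15 + 19 + 32).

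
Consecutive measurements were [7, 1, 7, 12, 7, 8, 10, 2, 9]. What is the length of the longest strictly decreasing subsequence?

Negate each value so 'decreasing' becomes 'increasing', then run patience tails on the negated sequence:
-7 → extends → [-7]
-1 → extends → [-7, -1]
-7 → already a tail → [-7, -1]
-12 → replaces -7 → [-12, -1]
-7 → replaces -1 → [-12, -7]
-8 → replaces -7 → [-12, -8]
-10 → replaces -8 → [-12, -10]
-2 → extends → [-12, -10, -2]
-9 → replaces -2 → [-12, -10, -9]
Three tails, so the longest strictly decreasing subsequence of the original has length 3.

3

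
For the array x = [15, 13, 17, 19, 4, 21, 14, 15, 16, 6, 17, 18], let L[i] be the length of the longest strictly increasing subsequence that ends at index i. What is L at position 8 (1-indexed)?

dp[i] = 1 + max{dp[j] : j<i, x[j]<x[i]} (or 1 if no such j):
i:      1  2  3  4  5  6  7  8  9 10 11 12
x[i]:  15 13 17 19  4 21 14 15 16  6 17 18
dp:     1  1  2  3  1  4  2  3  4  2  5  6
At index 8 the value is 3.

3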